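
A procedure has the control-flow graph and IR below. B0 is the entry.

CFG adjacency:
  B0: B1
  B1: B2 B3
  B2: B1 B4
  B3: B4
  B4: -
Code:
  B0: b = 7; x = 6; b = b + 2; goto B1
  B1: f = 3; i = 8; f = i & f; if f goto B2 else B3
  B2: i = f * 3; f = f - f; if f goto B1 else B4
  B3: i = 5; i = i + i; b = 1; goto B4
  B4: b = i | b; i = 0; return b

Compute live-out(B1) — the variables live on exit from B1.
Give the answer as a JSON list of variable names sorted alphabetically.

Block summaries:
  B0: {b,x} / ∅
  B1: {f,i} / ∅
  B2: {f,i} / {f}
  B3: {b,i} / ∅
  B4: {b,i} / {b,i}

Liveness:
  live B0: ∅→{b}
  live B1: {b}→{b,f}
  live B2: {b,f}→{b,i}
  live B3: ∅→{b,i}
  live B4: {b,i}→∅

live-out(B1) = ["b", "f"]

Answer: ["b", "f"]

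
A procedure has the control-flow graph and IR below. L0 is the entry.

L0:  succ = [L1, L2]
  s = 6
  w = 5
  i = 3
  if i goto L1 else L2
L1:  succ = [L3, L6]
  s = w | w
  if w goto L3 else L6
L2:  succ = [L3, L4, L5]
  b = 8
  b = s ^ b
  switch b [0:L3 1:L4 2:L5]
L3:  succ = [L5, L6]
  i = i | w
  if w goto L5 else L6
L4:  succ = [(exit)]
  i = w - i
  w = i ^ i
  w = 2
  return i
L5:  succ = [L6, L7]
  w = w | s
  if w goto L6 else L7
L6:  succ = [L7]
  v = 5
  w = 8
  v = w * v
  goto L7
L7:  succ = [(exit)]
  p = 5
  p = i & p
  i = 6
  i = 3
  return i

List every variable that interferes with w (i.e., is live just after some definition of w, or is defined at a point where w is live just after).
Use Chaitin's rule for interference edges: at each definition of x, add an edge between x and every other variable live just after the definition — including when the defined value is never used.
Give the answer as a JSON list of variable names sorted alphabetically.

Block summaries:
  L0: {i,s,w} / ∅
  L1: {s} / {w}
  L2: {b} / {s}
  L3: {i} / {i,w}
  L4: {i,w} / {i,w}
  L5: {w} / {s,w}
  L6: {v,w} / ∅
  L7: {i,p} / {i}

Live sets:
  live L0: ∅→{i,s,w}
  live L1: {i,w}→{i,s,w}
  live L2: {i,s,w}→{i,s,w}
  live L3: {i,s,w}→{i,s,w}
  live L4: {i,w}→∅
  live L5: {i,s,w}→{i}
  live L6: {i}→{i}
  live L7: {i}→∅

Interference:
  b: {i,s,w}
  i: {b,p,s,v,w}
  p: {i}
  s: {b,i,w}
  v: {i,w}
  w: {b,i,s,v}

N(w) = ["b", "i", "s", "v"]

Answer: ["b", "i", "s", "v"]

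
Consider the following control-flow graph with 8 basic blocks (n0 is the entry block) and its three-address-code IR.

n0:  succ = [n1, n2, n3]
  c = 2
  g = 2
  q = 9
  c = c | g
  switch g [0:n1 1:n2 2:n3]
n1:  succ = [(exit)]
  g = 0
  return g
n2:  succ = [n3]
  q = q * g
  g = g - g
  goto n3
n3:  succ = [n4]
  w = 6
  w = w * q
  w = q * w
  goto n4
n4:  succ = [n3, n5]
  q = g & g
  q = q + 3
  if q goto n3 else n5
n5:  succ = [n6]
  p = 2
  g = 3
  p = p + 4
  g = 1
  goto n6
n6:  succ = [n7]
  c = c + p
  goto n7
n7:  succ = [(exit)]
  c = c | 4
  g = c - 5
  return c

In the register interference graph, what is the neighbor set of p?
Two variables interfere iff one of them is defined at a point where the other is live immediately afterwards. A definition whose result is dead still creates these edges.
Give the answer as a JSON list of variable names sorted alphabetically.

Answer: ["c", "g"]

Analysis:
Block summaries:
  n0 def {c,g,q} use ∅
  n1 def {g} use ∅
  n2 def {g,q} use {g,q}
  n3 def {w} use {q}
  n4 def {q} use {g}
  n5 def {g,p} use ∅
  n6 def {c} use {c,p}
  n7 def {c,g} use {c}

Backward fixpoint:
  live n0: ∅→{c,g,q}
  live n1: ∅→∅
  live n2: {c,g,q}→{c,g,q}
  live n3: {c,g,q}→{c,g}
  live n4: {c,g}→{c,g,q}
  live n5: {c}→{c,p}
  live n6: {c,p}→{c}
  live n7: {c}→∅

Conflict graph:
  c: {g,p,q,w}
  g: {c,p,q,w}
  p: {c,g}
  q: {c,g,w}
  w: {c,g,q}

N(p) = ["c", "g"]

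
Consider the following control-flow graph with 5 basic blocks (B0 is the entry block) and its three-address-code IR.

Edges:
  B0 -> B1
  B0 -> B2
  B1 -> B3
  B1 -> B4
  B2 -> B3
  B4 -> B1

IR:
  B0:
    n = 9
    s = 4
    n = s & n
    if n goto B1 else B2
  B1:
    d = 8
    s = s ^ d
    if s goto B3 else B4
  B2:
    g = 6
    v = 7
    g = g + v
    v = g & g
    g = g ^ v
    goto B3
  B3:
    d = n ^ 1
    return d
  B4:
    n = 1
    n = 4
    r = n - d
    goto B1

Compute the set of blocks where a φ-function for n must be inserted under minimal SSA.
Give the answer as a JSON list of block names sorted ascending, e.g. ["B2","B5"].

Answer: ["B1", "B3"]

Analysis:
idom tree: B1←B0 B2←B0 B3←B0 B4←B1
Join-block Dom:
  B1: preds {B0,B4}: {B0} ∩ {B0,B1,B4} = {B0}; idom=B0
  B3: preds {B1,B2}: {B0,B1} ∩ {B0,B2} = {B0}; idom=B0

Frontier:
  join B1 pred B0: · stop@B0
  join B1 pred B4: B4→B1 stop@B0
  join B3 pred B1: B1 stop@B0
  join B3 pred B2: B2 stop@B0
  B0: DF=∅
  B1: DF={B1,B3}
  B2: DF={B3}
  B3: DF=∅
  B4: DF={B1}

φ for n: defs {B0,B4}
  DF⁺ = {B1,B3}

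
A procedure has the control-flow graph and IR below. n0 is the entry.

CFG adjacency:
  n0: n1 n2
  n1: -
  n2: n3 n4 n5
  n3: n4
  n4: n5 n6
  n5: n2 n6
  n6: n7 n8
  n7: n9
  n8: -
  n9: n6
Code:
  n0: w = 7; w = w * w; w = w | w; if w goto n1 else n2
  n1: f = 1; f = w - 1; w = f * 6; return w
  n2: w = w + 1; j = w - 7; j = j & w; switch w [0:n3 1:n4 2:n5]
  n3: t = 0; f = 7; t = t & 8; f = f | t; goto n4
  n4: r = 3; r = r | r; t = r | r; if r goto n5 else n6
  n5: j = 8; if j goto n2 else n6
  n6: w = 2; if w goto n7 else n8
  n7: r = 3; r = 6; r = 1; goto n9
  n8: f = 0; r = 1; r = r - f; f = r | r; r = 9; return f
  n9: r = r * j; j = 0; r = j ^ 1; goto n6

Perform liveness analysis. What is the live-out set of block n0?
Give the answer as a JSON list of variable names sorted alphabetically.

Per-block:
  n0 def {w} use ∅
  n1 def {f,w} use {w}
  n2 def {j,w} use {w}
  n3 def {f,t} use ∅
  n4 def {r,t} use ∅
  n5 def {j} use ∅
  n6 def {w} use ∅
  n7 def {r} use ∅
  n8 def {f,r} use ∅
  n9 def {j,r} use {j,r}

Live sets:
  n0: in=∅ out={w}
  n1: in={w} out=∅
  n2: in={w} out={j,w}
  n3: in={j,w} out={j,w}
  n4: in={j,w} out={j,w}
  n5: in={w} out={j,w}
  n6: in={j} out={j}
  n7: in={j} out={j,r}
  n8: in=∅ out=∅
  n9: in={j,r} out={j}

live-out(n0) = ["w"]

Answer: ["w"]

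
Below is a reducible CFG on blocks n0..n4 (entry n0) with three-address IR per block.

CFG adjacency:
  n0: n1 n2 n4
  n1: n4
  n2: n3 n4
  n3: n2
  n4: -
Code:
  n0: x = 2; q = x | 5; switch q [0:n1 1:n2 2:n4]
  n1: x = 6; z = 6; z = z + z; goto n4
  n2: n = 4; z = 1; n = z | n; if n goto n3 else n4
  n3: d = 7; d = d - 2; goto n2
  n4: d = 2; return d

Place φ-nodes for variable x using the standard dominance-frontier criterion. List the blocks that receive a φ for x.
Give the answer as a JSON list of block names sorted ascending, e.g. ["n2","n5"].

Answer: ["n4"]

Derivation:
idom tree: n1←n0 n2←n0 n3←n2 n4←n0
Dom∩ at merges:
  n2: preds {n0,n3}: {n0} ∩ {n0,n2,n3} = {n0}; idom=n0
  n4: preds {n0,n1,n2}: {n0} ∩ {n0,n1} ∩ {n0,n2} = {n0}; idom=n0

DF derivation:
  join n2 pred n0: · stop@n0
  join n2 pred n3: n3→n2 stop@n0
  join n4 pred n0: · stop@n0
  join n4 pred n1: n1 stop@n0
  join n4 pred n2: n2 stop@n0
  DF(n0)=∅
  DF(n1)={n4}
  DF(n2)={n2,n4}
  DF(n3)={n2}
  DF(n4)=∅

φ for x: defs {n0,n1}
  DF⁺ = {n4}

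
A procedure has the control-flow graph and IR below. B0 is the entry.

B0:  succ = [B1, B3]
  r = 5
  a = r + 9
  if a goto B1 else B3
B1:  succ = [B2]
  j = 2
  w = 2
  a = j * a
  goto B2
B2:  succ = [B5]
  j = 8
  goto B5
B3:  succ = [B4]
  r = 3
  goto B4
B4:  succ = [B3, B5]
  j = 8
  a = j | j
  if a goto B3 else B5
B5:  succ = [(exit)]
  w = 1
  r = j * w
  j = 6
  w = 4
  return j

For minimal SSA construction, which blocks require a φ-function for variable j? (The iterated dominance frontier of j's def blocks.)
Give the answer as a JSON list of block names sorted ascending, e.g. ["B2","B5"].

idom tree: B1←B0 B2←B1 B3←B0 B4←B3 B5←B0
Join-block Dom:
  B3: preds {B0,B4}: {B0} ∩ {B0,B3,B4} = {B0}; idom=B0
  B5: preds {B2,B4}: {B0,B1,B2} ∩ {B0,B3,B4} = {B0}; idom=B0

DF walk-up:
  B3←B0: walk · to B0
  B3←B4: walk B4→B3 to B0
  B5←B2: walk B2→B1 to B0
  B5←B4: walk B4→B3 to B0
  DF(B0)=∅
  DF(B1)={B5}
  DF(B2)={B5}
  DF(B3)={B3,B5}
  DF(B4)={B3,B5}
  DF(B5)=∅

φ for j: defs {B1,B2,B4,B5}
  DF⁺ = {B3,B5}

Answer: ["B3", "B5"]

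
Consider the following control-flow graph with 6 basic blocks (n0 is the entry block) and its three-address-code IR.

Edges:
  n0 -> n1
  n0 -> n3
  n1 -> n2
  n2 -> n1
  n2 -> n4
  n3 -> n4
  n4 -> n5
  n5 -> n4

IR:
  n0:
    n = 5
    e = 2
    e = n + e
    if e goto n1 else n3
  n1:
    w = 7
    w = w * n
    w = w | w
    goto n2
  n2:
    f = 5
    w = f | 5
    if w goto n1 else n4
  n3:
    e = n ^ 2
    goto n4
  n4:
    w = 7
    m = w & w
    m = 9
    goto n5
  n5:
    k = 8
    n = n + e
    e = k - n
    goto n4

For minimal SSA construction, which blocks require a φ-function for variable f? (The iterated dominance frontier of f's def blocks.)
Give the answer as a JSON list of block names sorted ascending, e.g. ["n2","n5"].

idom tree: n1←n0 n2←n1 n3←n0 n4←n0 n5←n4
Join-block Dom:
  n1: preds {n0,n2}: {n0} ∩ {n0,n1,n2} = {n0}; idom=n0
  n4: preds {n2,n3,n5}: {n0,n1,n2} ∩ {n0,n3} ∩ {n0,n4,n5} = {n0}; idom=n0

DF derivation:
  join n1 pred n0: · stop@n0
  join n1 pred n2: n2→n1 stop@n0
  join n4 pred n2: n2→n1 stop@n0
  join n4 pred n3: n3 stop@n0
  join n4 pred n5: n5→n4 stop@n0
  n0 → ∅
  n1 → {n1,n4}
  n2 → {n1,n4}
  n3 → {n4}
  n4 → {n4}
  n5 → {n4}

φ for f: defs {n2}
  DF⁺ = {n1,n4}

Answer: ["n1", "n4"]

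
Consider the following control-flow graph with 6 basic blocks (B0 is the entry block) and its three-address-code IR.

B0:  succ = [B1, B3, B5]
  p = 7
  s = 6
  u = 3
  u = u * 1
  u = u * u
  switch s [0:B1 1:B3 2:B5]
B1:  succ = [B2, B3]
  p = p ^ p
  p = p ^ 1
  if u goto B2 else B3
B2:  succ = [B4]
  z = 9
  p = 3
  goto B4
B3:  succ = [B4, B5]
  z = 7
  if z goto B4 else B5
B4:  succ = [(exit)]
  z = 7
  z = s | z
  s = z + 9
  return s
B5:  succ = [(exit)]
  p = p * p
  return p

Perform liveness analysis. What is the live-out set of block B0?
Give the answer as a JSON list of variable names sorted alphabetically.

def/use:
  B0 def {p,s,u} use ∅
  B1 def {p} use {p,u}
  B2 def {p,z} use ∅
  B3 def {z} use ∅
  B4 def {s,z} use {s}
  B5 def {p} use {p}

Liveness:
  live B0: ∅→{p,s,u}
  live B1: {p,s,u}→{p,s}
  live B2: {s}→{s}
  live B3: {p,s}→{p,s}
  live B4: {s}→∅
  live B5: {p}→∅

live-out(B0) = ["p", "s", "u"]

Answer: ["p", "s", "u"]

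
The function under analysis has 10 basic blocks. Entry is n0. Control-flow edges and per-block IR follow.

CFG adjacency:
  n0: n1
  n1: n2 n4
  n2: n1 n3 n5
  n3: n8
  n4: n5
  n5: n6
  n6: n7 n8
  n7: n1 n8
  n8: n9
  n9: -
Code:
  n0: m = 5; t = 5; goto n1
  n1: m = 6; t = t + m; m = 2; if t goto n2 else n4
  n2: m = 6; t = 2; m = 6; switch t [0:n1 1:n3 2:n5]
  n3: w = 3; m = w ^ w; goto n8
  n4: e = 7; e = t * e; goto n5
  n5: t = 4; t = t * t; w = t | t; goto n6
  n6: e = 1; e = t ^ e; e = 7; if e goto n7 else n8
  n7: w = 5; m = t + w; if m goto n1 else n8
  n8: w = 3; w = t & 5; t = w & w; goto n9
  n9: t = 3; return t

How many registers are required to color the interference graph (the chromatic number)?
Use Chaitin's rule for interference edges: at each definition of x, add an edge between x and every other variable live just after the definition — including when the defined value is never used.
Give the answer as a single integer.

Answer: 2

Analysis:
Block summaries:
  n0: {m,t} / ∅
  n1: {m,t} / {t}
  n2: {m,t} / ∅
  n3: {m,w} / ∅
  n4: {e} / {t}
  n5: {t,w} / ∅
  n6: {e} / {t}
  n7: {m,w} / {t}
  n8: {t,w} / {t}
  n9: {t} / ∅

Live sets:
  n0 li=∅ lo={t}
  n1 li={t} lo={t}
  n2 li=∅ lo={t}
  n3 li={t} lo={t}
  n4 li={t} lo=∅
  n5 li=∅ lo={t}
  n6 li={t} lo={t}
  n7 li={t} lo={t}
  n8 li={t} lo=∅
  n9 li=∅ lo=∅

Interfere edges:
  e — {t}
  m — {t}
  t — {e,m,w}
  w — {t}

Chromatic number:
  clique {e,t} ⇒ need ≥ 2
  assign e→r1 m→r1 t→r0 w→r1 — no edge inside a register ⇒ χ ≤ 2
  χ = 2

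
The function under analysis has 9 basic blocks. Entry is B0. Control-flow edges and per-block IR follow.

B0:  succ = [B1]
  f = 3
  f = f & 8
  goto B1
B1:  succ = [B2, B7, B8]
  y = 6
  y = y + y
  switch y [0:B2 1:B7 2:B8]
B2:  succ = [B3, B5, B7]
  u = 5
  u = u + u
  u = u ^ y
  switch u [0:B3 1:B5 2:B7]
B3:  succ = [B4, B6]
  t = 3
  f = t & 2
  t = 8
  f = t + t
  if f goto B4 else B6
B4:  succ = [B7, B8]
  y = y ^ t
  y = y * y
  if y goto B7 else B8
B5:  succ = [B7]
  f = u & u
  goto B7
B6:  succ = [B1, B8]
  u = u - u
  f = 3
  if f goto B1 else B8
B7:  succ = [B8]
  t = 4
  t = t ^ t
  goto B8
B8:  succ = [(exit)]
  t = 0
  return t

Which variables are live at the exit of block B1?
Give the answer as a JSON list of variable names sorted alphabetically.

Answer: ["y"]

Derivation:
Block summaries:
  B0: {f} / ∅
  B1: {y} / ∅
  B2: {u} / {y}
  B3: {f,t} / ∅
  B4: {y} / {t,y}
  B5: {f} / {u}
  B6: {f,u} / {u}
  B7: {t} / ∅
  B8: {t} / ∅

Live sets:
  live B0: ∅→∅
  live B1: ∅→{y}
  live B2: {y}→{u,y}
  live B3: {u,y}→{t,u,y}
  live B4: {t,y}→∅
  live B5: {u}→∅
  live B6: {u}→∅
  live B7: ∅→∅
  live B8: ∅→∅

live-out(B1) = ["y"]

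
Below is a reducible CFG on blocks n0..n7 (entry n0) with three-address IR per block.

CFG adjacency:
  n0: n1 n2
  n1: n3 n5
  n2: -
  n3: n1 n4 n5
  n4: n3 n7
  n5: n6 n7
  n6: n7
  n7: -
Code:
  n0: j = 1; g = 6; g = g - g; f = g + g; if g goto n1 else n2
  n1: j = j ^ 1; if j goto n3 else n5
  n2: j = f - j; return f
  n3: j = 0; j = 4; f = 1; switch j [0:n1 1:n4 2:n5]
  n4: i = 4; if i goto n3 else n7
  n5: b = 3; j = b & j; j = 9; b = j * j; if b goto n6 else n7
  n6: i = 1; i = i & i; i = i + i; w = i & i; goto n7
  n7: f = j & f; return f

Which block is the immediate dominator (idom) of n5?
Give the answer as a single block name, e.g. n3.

idom tree: n1←n0 n2←n0 n3←n1 n4←n3 n5←n1 n6←n5 n7←n1
Dom∩ at merges:
  n1: preds {n0,n3}: {n0} ∩ {n0,n1,n3} = {n0}; idom=n0
  n3: preds {n1,n4}: {n0,n1} ∩ {n0,n1,n3,n4} = {n0,n1}; idom=n1
  n5: preds {n1,n3}: {n0,n1} ∩ {n0,n1,n3} = {n0,n1}; idom=n1
  n7: preds {n4,n5,n6}: {n0,n1,n3,n4} ∩ {n0,n1,n5} ∩ {n0,n1,n5,n6} = {n0,n1}; idom=n1

idom(n5) = n1

Answer: n1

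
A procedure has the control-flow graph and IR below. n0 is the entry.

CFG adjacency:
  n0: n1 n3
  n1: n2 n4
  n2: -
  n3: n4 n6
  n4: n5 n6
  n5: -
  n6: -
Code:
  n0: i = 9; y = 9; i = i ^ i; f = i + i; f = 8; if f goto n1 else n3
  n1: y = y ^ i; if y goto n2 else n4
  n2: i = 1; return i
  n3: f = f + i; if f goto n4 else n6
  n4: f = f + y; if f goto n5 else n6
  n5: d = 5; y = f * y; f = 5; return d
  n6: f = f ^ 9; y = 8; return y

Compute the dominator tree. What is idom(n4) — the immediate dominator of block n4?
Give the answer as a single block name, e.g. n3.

Answer: n0

Working:
idom tree: n1←n0 n2←n1 n3←n0 n4←n0 n5←n4 n6←n0
Dom at joins:
  n4: preds {n1,n3}: {n0,n1} ∩ {n0,n3} = {n0}; idom=n0
  n6: preds {n3,n4}: {n0,n3} ∩ {n0,n4} = {n0}; idom=n0

idom(n4) = n0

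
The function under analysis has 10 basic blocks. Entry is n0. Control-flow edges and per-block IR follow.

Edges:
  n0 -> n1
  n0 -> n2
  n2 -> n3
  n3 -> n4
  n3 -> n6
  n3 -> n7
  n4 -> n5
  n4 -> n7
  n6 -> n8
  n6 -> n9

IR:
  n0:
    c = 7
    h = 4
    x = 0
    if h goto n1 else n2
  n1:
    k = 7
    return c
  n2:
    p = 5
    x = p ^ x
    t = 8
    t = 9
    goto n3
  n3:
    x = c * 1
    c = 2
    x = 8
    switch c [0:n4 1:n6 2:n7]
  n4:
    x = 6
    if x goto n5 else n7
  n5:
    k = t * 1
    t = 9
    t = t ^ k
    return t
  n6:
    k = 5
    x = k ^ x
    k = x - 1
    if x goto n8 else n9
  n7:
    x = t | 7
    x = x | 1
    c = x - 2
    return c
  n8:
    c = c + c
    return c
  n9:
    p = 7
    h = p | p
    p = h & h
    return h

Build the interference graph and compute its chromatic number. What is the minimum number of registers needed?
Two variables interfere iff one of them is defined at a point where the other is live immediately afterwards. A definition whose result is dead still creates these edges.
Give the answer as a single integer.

Block summaries:
  n0: {c,h,x} / ∅
  n1: {k} / {c}
  n2: {p,t,x} / {x}
  n3: {c,x} / {c}
  n4: {x} / ∅
  n5: {k,t} / {t}
  n6: {k,x} / {x}
  n7: {c,x} / {t}
  n8: {c} / {c}
  n9: {h,p} / ∅

Liveness:
  n0: in=∅ out={c,x}
  n1: in={c} out=∅
  n2: in={c,x} out={c,t}
  n3: in={c,t} out={c,t,x}
  n4: in={t} out={t}
  n5: in={t} out=∅
  n6: in={c,x} out={c}
  n7: in={t} out=∅
  n8: in={c} out=∅
  n9: in=∅ out=∅

Interfere edges:
  c — {h,k,p,t,x}
  h — {c,p,x}
  k — {c,t,x}
  p — {c,h,x}
  t — {c,k,x}
  x — {c,h,k,p,t}

Colouring:
  lower bound: {c,h,p,x} mutually conflict ⇒ χ ≥ 4
  assign c→c0 h→c2 k→c2 p→c3 t→c3 x→c1 — no edge inside a register ⇒ χ ≤ 4
  χ = 4

Answer: 4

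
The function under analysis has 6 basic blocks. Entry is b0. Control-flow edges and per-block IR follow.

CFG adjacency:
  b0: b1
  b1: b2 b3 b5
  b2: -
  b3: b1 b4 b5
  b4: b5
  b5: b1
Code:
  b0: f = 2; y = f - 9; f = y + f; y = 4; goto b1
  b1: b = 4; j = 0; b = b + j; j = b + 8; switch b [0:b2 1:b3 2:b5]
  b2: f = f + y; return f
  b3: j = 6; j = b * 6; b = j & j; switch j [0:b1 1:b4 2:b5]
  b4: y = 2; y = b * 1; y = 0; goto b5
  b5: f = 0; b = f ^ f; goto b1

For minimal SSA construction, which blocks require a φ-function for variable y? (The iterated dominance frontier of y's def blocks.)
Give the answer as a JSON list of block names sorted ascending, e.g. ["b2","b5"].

idom tree: b1←b0 b2←b1 b3←b1 b4←b3 b5←b1
Dom∩ at merges:
  b1: preds {b0,b3,b5}: {b0} ∩ {b0,b1,b3} ∩ {b0,b1,b5} = {b0}; idom=b0
  b5: preds {b1,b3,b4}: {b0,b1} ∩ {b0,b1,b3} ∩ {b0,b1,b3,b4} = {b0,b1}; idom=b1

Frontier:
  b1←b0: walk · to b0
  b1←b3: walk b3→b1 to b0
  b1←b5: walk b5→b1 to b0
  b5←b1: walk · to b1
  b5←b3: walk b3 to b1
  b5←b4: walk b4→b3 to b1
  b0: DF=∅
  b1: DF={b1}
  b2: DF=∅
  b3: DF={b1,b5}
  b4: DF={b5}
  b5: DF={b1}

φ for y: defs {b0,b4}
  DF⁺ = {b1,b5}

Answer: ["b1", "b5"]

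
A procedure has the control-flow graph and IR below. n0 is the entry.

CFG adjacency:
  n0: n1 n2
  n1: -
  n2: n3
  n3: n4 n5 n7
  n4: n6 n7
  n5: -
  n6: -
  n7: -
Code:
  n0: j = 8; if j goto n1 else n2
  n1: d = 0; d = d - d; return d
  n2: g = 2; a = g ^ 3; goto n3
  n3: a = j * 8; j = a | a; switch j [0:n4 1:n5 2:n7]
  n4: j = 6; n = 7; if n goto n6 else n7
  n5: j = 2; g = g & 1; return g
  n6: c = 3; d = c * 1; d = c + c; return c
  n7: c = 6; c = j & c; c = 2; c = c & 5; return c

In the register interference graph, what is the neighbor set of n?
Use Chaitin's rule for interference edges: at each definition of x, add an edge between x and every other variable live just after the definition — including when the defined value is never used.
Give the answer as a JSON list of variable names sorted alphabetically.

Answer: ["j"]

Derivation:
Per-block:
  n0: {j} / ∅
  n1: {d} / ∅
  n2: {a,g} / ∅
  n3: {a,j} / {j}
  n4: {j,n} / ∅
  n5: {g,j} / {g}
  n6: {c,d} / ∅
  n7: {c} / {j}

Live sets:
  n0 li=∅ lo={j}
  n1 li=∅ lo=∅
  n2 li={j} lo={g,j}
  n3 li={g,j} lo={g,j}
  n4 li=∅ lo={j}
  n5 li={g} lo=∅
  n6 li=∅ lo=∅
  n7 li={j} lo=∅

Interference:
  a — {g,j}
  c — {d,j}
  d — {c}
  g — {a,j}
  j — {a,c,g,n}
  n — {j}

N(n) = ["j"]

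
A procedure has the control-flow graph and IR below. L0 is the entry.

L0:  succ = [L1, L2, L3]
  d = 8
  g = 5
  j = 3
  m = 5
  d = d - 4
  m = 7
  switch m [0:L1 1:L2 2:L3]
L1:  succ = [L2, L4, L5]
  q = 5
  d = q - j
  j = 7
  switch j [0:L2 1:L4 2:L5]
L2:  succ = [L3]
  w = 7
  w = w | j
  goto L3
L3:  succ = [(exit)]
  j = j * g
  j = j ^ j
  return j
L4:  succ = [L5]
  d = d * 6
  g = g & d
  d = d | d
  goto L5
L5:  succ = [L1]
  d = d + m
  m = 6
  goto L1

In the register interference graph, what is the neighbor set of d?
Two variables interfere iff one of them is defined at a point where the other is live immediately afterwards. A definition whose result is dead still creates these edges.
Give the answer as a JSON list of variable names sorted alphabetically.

Answer: ["g", "j", "m"]

Derivation:
def/use:
  L0: {d,g,j,m} / ∅
  L1: {d,j,q} / {j}
  L2: {w} / {j}
  L3: {j} / {g,j}
  L4: {d,g} / {d,g}
  L5: {d,m} / {d,m}

Backward fixpoint:
  L0: in=∅ out={g,j,m}
  L1: in={g,j,m} out={d,g,j,m}
  L2: in={g,j} out={g,j}
  L3: in={g,j} out=∅
  L4: in={d,g,j,m} out={d,g,j,m}
  L5: in={d,g,j,m} out={g,j,m}

Interference:
  d: {g,j,m}
  g: {d,j,m,q,w}
  j: {d,g,m,q,w}
  m: {d,g,j,q}
  q: {g,j,m}
  w: {g,j}

N(d) = ["g", "j", "m"]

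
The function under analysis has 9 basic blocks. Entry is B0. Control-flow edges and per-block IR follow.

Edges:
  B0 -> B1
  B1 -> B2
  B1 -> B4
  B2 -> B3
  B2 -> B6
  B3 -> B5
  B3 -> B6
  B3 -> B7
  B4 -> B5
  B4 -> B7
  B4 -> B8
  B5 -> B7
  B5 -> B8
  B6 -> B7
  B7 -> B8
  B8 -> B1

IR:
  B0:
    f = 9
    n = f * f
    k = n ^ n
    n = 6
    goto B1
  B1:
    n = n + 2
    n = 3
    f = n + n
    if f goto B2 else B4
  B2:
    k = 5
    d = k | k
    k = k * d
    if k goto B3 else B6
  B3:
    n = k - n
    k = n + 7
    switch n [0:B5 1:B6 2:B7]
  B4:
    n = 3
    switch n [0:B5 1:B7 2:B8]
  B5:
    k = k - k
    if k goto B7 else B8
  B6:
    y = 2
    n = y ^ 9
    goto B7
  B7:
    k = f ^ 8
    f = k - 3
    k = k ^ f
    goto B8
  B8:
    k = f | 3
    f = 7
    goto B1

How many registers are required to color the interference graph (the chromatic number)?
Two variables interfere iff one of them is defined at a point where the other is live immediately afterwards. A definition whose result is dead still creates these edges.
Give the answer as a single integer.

Answer: 4

Derivation:
def/use:
  B0: {f,k,n} / ∅
  B1: {f,n} / {n}
  B2: {d,k} / ∅
  B3: {k,n} / {k,n}
  B4: {n} / ∅
  B5: {k} / {k}
  B6: {n,y} / ∅
  B7: {f,k} / {f}
  B8: {f,k} / {f}

Liveness:
  B0: in=∅ out={k,n}
  B1: in={k,n} out={f,k,n}
  B2: in={f,n} out={f,k,n}
  B3: in={f,k,n} out={f,k,n}
  B4: in={f,k} out={f,k,n}
  B5: in={f,k,n} out={f,n}
  B6: in={f} out={f,n}
  B7: in={f,n} out={f,n}
  B8: in={f,n} out={k,n}

Interference:
  d: {f,k,n}
  f: {d,k,n,y}
  k: {d,f,n}
  n: {d,f,k}
  y: {f}

Colouring:
  lower bound: {d,f,k,n} mutually conflict ⇒ χ ≥ 4
  4-colouring: r0={f}  r1={d,y}  r2={k}  r3={n}
  χ = 4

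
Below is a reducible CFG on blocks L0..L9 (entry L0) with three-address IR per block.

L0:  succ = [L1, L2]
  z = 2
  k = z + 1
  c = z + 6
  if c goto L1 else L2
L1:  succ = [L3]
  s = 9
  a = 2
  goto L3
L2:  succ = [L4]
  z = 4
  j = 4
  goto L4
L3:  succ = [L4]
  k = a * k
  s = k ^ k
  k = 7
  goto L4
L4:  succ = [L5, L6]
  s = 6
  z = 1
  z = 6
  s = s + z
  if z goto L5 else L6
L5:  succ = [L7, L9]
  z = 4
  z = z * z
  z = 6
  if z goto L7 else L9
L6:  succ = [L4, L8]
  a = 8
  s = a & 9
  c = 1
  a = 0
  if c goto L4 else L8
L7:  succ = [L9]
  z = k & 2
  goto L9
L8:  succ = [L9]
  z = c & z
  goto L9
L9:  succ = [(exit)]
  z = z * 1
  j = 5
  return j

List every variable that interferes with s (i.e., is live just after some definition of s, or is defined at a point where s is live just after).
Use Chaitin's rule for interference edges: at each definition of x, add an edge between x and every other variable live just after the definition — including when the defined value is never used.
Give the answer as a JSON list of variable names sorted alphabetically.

Per-block:
  L0: {c,k,z} / ∅
  L1: {a,s} / ∅
  L2: {j,z} / ∅
  L3: {k,s} / {a,k}
  L4: {s,z} / ∅
  L5: {z} / ∅
  L6: {a,c,s} / ∅
  L7: {z} / {k}
  L8: {z} / {c,z}
  L9: {j,z} / {z}

Backward fixpoint:
  L0 li=∅ lo={k}
  L1 li={k} lo={a,k}
  L2 li={k} lo={k}
  L3 li={a,k} lo={k}
  L4 li={k} lo={k,z}
  L5 li={k} lo={k,z}
  L6 li={k,z} lo={c,k,z}
  L7 li={k} lo={z}
  L8 li={c,z} lo={z}
  L9 li={z} lo=∅

Interfere edges:
  a — {c,k,z}
  c — {a,k,z}
  j — {k}
  k — {a,c,j,s,z}
  s — {k,z}
  z — {a,c,k,s}

N(s) = ["k", "z"]

Answer: ["k", "z"]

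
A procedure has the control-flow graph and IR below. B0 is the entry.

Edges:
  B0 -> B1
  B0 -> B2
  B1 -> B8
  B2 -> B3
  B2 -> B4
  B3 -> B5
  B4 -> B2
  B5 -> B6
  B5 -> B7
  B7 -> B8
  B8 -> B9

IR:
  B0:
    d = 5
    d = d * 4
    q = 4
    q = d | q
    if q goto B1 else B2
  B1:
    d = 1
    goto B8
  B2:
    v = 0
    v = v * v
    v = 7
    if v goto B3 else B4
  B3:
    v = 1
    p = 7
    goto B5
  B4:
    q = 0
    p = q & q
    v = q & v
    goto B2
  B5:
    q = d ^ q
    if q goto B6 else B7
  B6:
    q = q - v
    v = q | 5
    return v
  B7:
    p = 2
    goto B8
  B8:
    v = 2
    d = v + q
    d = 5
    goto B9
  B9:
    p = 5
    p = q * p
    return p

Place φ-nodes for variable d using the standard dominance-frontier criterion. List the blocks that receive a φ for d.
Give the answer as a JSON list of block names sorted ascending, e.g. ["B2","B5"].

Answer: ["B8"]

Working:
idom tree: B1←B0 B2←B0 B3←B2 B4←B2 B5←B3 B6←B5 B7←B5 B8←B0 B9←B8
Dom∩ at merges:
  B2: preds {B0,B4}: {B0} ∩ {B0,B2,B4} = {B0}; idom=B0
  B8: preds {B1,B7}: {B0,B1} ∩ {B0,B2,B3,B5,B7} = {B0}; idom=B0

Frontier:
  join B2 pred B0: · stop@B0
  join B2 pred B4: B4→B2 stop@B0
  join B8 pred B1: B1 stop@B0
  join B8 pred B7: B7→B5→B3→B2 stop@B0
  DF(B0)=∅
  DF(B1)={B8}
  DF(B2)={B2,B8}
  DF(B3)={B8}
  DF(B4)={B2}
  DF(B5)={B8}
  DF(B6)=∅
  DF(B7)={B8}
  DF(B8)=∅
  DF(B9)=∅

φ for d: defs {B0,B1,B8}
  DF⁺ = {B8}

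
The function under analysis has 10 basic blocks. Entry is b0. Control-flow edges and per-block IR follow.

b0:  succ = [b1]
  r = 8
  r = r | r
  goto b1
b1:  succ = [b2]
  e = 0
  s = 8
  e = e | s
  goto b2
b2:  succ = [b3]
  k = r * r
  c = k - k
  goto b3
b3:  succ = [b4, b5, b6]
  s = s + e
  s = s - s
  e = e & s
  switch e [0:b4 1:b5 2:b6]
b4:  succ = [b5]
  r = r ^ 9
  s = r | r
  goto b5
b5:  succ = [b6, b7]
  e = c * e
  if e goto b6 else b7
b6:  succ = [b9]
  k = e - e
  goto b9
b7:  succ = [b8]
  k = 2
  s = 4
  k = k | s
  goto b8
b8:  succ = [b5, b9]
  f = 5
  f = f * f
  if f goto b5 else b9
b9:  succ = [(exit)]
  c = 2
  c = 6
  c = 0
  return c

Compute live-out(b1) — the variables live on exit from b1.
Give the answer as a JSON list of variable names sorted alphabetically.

Per-block:
  b0: def={r} ue=∅
  b1: def={e,s} ue=∅
  b2: def={c,k} ue={r}
  b3: def={e,s} ue={e,s}
  b4: def={r,s} ue={r}
  b5: def={e} ue={c,e}
  b6: def={k} ue={e}
  b7: def={k,s} ue=∅
  b8: def={f} ue=∅
  b9: def={c} ue=∅

Live sets:
  live b0: ∅→{r}
  live b1: {r}→{e,r,s}
  live b2: {e,r,s}→{c,e,r,s}
  live b3: {c,e,r,s}→{c,e,r}
  live b4: {c,e,r}→{c,e}
  live b5: {c,e}→{c,e}
  live b6: {e}→∅
  live b7: {c,e}→{c,e}
  live b8: {c,e}→{c,e}
  live b9: ∅→∅

live-out(b1) = ["e", "r", "s"]

Answer: ["e", "r", "s"]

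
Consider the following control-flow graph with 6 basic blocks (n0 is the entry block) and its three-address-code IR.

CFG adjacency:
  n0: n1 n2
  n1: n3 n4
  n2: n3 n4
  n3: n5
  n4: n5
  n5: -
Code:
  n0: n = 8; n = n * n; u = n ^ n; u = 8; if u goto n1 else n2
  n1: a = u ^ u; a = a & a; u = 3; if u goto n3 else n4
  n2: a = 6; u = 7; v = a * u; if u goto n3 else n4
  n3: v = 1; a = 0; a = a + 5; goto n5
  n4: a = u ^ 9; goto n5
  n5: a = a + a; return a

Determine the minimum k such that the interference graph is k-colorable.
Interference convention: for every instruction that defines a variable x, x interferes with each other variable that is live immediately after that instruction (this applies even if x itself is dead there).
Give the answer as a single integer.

Block summaries:
  n0 def {n,u} use ∅
  n1 def {a,u} use {u}
  n2 def {a,u,v} use ∅
  n3 def {a,v} use ∅
  n4 def {a} use {u}
  n5 def {a} use {a}

Backward fixpoint:
  n0: in=∅ out={u}
  n1: in={u} out={u}
  n2: in=∅ out={u}
  n3: in=∅ out={a}
  n4: in={u} out={a}
  n5: in={a} out=∅

Interference:
  a↔{u}
  n↔∅
  u↔{a,v}
  v↔{u}

Chromatic number:
  clique {a,u} ⇒ need ≥ 2
  2-colouring: c0={n,u}  c1={a,v}
  χ = 2

Answer: 2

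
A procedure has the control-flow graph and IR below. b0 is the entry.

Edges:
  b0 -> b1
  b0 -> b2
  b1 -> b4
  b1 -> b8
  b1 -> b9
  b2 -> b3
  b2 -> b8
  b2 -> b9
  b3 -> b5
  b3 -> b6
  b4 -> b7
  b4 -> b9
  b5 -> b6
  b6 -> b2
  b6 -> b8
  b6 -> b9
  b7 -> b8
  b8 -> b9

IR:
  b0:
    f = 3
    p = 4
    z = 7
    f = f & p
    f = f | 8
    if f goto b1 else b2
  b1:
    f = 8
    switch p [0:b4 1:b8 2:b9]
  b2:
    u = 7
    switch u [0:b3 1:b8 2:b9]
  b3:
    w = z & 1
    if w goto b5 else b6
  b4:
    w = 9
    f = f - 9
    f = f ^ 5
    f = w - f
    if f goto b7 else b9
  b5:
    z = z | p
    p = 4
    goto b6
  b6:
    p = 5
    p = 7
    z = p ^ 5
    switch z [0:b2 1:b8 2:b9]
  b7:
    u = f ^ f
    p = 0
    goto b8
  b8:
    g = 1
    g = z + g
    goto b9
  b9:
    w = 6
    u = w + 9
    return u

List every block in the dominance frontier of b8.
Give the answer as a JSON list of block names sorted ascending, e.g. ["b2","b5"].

Answer: ["b9"]

Analysis:
idom tree: b1←b0 b2←b0 b3←b2 b4←b1 b5←b3 b6←b3 b7←b4 b8←b0 b9←b0
Dom at joins:
  b2: preds {b0,b6}: {b0} ∩ {b0,b2,b3,b6} = {b0}; idom=b0
  b6: preds {b3,b5}: {b0,b2,b3} ∩ {b0,b2,b3,b5} = {b0,b2,b3}; idom=b3
  b8: preds {b1,b2,b6,b7}: {b0,b1} ∩ {b0,b2} ∩ {b0,b2,b3,b6} ∩ {b0,b1,b4,b7} = {b0}; idom=b0
  b9: preds {b1,b2,b4,b6,b8}: {b0,b1} ∩ {b0,b2} ∩ {b0,b1,b4} ∩ {b0,b2,b3,b6} ∩ {b0,b8} = {b0}; idom=b0

DF walk-up:
  b2←b0: walk · to b0
  b2←b6: walk b6→b3→b2 to b0
  b6←b3: walk · to b3
  b6←b5: walk b5 to b3
  b8←b1: walk b1 to b0
  b8←b2: walk b2 to b0
  b8←b6: walk b6→b3→b2 to b0
  b8←b7: walk b7→b4→b1 to b0
  b9←b1: walk b1 to b0
  b9←b2: walk b2 to b0
  b9←b4: walk b4→b1 to b0
  b9←b6: walk b6→b3→b2 to b0
  b9←b8: walk b8 to b0
  b0 → ∅
  b1 → {b8,b9}
  b2 → {b2,b8,b9}
  b3 → {b2,b8,b9}
  b4 → {b8,b9}
  b5 → {b6}
  b6 → {b2,b8,b9}
  b7 → {b8}
  b8 → {b9}
  b9 → ∅

DF(b8) = ["b9"]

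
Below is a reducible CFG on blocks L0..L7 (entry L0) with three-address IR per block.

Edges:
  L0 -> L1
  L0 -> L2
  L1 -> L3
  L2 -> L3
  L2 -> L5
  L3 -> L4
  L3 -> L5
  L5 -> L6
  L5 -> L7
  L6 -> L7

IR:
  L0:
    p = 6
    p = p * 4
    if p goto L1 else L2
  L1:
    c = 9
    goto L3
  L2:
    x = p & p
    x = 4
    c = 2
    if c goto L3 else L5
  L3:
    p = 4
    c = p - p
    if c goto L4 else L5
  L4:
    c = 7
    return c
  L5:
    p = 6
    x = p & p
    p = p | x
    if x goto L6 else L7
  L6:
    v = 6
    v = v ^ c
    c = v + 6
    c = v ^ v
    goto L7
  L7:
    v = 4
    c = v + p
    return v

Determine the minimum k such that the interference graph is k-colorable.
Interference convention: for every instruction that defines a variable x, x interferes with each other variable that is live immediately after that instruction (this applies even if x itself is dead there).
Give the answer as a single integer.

Answer: 3

Analysis:
def/use:
  L0: {p} / ∅
  L1: {c} / ∅
  L2: {c,x} / {p}
  L3: {c,p} / ∅
  L4: {c} / ∅
  L5: {p,x} / ∅
  L6: {c,v} / {c}
  L7: {c,v} / {p}

Live sets:
  live L0: ∅→{p}
  live L1: ∅→∅
  live L2: {p}→{c}
  live L3: ∅→{c}
  live L4: ∅→∅
  live L5: {c}→{c,p}
  live L6: {c,p}→{p}
  live L7: {p}→∅

Conflict graph:
  c↔{p,v,x}
  p↔{c,v,x}
  v↔{c,p}
  x↔{c,p}

Colouring:
  lower bound: {c,p,v} mutually conflict ⇒ χ ≥ 3
  3-colouring: r0={c}  r1={p}  r2={v,x}
  χ = 3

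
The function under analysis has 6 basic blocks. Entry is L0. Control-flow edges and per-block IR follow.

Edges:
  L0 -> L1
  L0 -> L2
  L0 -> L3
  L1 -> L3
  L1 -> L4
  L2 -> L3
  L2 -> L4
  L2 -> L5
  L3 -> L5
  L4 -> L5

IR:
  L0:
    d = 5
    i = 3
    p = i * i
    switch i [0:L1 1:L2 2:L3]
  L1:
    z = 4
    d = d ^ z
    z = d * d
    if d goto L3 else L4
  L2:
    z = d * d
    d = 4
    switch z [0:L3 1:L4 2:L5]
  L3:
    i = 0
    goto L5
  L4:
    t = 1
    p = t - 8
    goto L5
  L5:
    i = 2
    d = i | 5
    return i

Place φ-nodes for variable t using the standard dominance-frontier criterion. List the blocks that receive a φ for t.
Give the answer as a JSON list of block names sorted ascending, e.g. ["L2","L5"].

idom tree: L1←L0 L2←L0 L3←L0 L4←L0 L5←L0
Dom at joins:
  L3: preds {L0,L1,L2}: {L0} ∩ {L0,L1} ∩ {L0,L2} = {L0}; idom=L0
  L4: preds {L1,L2}: {L0,L1} ∩ {L0,L2} = {L0}; idom=L0
  L5: preds {L2,L3,L4}: {L0,L2} ∩ {L0,L3} ∩ {L0,L4} = {L0}; idom=L0

DF derivation:
  L3←L0: walk · to L0
  L3←L1: walk L1 to L0
  L3←L2: walk L2 to L0
  L4←L1: walk L1 to L0
  L4←L2: walk L2 to L0
  L5←L2: walk L2 to L0
  L5←L3: walk L3 to L0
  L5←L4: walk L4 to L0
  DF(L0)=∅
  DF(L1)={L3,L4}
  DF(L2)={L3,L4,L5}
  DF(L3)={L5}
  DF(L4)={L5}
  DF(L5)=∅

φ for t: defs {L4}
  DF⁺ = {L5}

Answer: ["L5"]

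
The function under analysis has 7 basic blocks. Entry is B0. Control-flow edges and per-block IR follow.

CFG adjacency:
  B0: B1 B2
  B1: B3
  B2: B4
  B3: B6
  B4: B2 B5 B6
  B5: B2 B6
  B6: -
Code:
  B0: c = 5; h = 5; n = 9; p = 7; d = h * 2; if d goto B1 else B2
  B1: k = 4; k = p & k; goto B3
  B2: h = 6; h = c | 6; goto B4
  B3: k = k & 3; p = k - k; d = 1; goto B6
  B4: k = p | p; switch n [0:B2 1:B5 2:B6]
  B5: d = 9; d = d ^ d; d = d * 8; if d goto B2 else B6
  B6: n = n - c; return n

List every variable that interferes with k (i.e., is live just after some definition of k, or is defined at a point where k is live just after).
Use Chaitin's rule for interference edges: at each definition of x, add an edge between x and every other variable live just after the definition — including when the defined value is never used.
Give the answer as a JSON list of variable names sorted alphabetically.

def/use:
  B0: {c,d,h,n,p} / ∅
  B1: {k} / {p}
  B2: {h} / {c}
  B3: {d,k,p} / {k}
  B4: {k} / {n,p}
  B5: {d} / ∅
  B6: {n} / {c,n}

Live sets:
  B0: in=∅ out={c,n,p}
  B1: in={c,n,p} out={c,k,n}
  B2: in={c,n,p} out={c,n,p}
  B3: in={c,k,n} out={c,n}
  B4: in={c,n,p} out={c,n,p}
  B5: in={c,n,p} out={c,n,p}
  B6: in={c,n} out=∅

Conflict graph:
  c: {d,h,k,n,p}
  d: {c,n,p}
  h: {c,n,p}
  k: {c,n,p}
  n: {c,d,h,k,p}
  p: {c,d,h,k,n}

N(k) = ["c", "n", "p"]

Answer: ["c", "n", "p"]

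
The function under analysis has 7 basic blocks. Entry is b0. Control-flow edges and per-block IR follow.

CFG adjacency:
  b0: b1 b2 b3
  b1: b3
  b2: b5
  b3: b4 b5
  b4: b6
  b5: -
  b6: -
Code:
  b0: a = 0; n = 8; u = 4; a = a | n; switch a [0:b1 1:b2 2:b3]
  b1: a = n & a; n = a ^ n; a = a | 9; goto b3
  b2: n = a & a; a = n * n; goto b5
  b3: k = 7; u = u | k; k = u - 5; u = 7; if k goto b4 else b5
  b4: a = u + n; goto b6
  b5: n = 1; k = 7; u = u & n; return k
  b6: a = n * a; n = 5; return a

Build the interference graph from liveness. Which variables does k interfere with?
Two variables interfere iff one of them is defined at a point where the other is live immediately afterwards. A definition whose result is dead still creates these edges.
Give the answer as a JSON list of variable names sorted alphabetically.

def/use:
  b0: {a,n,u} / ∅
  b1: {a,n} / {a,n}
  b2: {a,n} / {a}
  b3: {k,u} / {u}
  b4: {a} / {n,u}
  b5: {k,n,u} / {u}
  b6: {a,n} / {a,n}

Live sets:
  b0: in=∅ out={a,n,u}
  b1: in={a,n,u} out={n,u}
  b2: in={a,u} out={u}
  b3: in={n,u} out={n,u}
  b4: in={n,u} out={a,n}
  b5: in={u} out=∅
  b6: in={a,n} out=∅

Conflict graph:
  a↔{n,u}
  k↔{n,u}
  n↔{a,k,u}
  u↔{a,k,n}

N(k) = ["n", "u"]

Answer: ["n", "u"]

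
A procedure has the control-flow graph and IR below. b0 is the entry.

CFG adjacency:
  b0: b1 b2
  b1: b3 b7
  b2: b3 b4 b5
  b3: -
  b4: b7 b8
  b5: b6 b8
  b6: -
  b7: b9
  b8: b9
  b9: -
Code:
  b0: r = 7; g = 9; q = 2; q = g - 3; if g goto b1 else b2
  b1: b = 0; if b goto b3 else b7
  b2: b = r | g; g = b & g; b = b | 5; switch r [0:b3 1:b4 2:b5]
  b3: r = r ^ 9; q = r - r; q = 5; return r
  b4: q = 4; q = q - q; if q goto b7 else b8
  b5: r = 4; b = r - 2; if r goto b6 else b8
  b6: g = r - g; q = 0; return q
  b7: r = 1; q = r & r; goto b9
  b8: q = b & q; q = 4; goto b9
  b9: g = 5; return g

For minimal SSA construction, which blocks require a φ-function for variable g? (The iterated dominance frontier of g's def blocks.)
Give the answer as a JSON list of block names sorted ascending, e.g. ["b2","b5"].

Answer: ["b3", "b7", "b9"]

Analysis:
idom tree: b1←b0 b2←b0 b3←b0 b4←b2 b5←b2 b6←b5 b7←b0 b8←b2 b9←b0
Dom∩ at merges:
  b3: preds {b1,b2}: {b0,b1} ∩ {b0,b2} = {b0}; idom=b0
  b7: preds {b1,b4}: {b0,b1} ∩ {b0,b2,b4} = {b0}; idom=b0
  b8: preds {b4,b5}: {b0,b2,b4} ∩ {b0,b2,b5} = {b0,b2}; idom=b2
  b9: preds {b7,b8}: {b0,b7} ∩ {b0,b2,b8} = {b0}; idom=b0

DF derivation:
  join b3 pred b1: b1 stop@b0
  join b3 pred b2: b2 stop@b0
  join b7 pred b1: b1 stop@b0
  join b7 pred b4: b4→b2 stop@b0
  join b8 pred b4: b4 stop@b2
  join b8 pred b5: b5 stop@b2
  join b9 pred b7: b7 stop@b0
  join b9 pred b8: b8→b2 stop@b0
  b0: DF=∅
  b1: DF={b3,b7}
  b2: DF={b3,b7,b9}
  b3: DF=∅
  b4: DF={b7,b8}
  b5: DF={b8}
  b6: DF=∅
  b7: DF={b9}
  b8: DF={b9}
  b9: DF=∅

φ for g: defs {b0,b2,b6,b9}
  DF⁺ = {b3,b7,b9}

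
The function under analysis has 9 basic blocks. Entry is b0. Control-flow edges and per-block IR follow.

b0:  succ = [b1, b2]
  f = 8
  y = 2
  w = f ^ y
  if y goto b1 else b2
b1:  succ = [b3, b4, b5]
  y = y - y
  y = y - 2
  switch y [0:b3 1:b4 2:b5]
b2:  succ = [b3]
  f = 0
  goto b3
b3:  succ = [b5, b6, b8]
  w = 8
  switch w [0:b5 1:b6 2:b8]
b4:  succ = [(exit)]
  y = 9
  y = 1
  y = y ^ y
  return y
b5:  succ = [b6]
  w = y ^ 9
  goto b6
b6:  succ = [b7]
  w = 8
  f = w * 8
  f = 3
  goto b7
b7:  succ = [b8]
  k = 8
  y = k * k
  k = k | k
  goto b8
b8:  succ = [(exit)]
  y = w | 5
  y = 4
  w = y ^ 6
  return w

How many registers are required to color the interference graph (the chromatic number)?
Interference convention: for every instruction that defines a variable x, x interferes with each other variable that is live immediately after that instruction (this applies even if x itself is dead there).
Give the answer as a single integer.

def/use:
  b0: def={f,w,y} ue=∅
  b1: def={y} ue={y}
  b2: def={f} ue=∅
  b3: def={w} ue=∅
  b4: def={y} ue=∅
  b5: def={w} ue={y}
  b6: def={f,w} ue=∅
  b7: def={k,y} ue=∅
  b8: def={w,y} ue={w}

Live sets:
  b0: in=∅ out={y}
  b1: in={y} out={y}
  b2: in={y} out={y}
  b3: in={y} out={w,y}
  b4: in=∅ out=∅
  b5: in={y} out=∅
  b6: in=∅ out={w}
  b7: in={w} out={w}
  b8: in={w} out=∅

Conflict graph:
  f: {w,y}
  k: {w,y}
  w: {f,k,y}
  y: {f,k,w}

Registers:
  clique {f,w,y} ⇒ need ≥ 3
  3-colouring: R0={w}  R1={y}  R2={f,k}
  χ = 3

Answer: 3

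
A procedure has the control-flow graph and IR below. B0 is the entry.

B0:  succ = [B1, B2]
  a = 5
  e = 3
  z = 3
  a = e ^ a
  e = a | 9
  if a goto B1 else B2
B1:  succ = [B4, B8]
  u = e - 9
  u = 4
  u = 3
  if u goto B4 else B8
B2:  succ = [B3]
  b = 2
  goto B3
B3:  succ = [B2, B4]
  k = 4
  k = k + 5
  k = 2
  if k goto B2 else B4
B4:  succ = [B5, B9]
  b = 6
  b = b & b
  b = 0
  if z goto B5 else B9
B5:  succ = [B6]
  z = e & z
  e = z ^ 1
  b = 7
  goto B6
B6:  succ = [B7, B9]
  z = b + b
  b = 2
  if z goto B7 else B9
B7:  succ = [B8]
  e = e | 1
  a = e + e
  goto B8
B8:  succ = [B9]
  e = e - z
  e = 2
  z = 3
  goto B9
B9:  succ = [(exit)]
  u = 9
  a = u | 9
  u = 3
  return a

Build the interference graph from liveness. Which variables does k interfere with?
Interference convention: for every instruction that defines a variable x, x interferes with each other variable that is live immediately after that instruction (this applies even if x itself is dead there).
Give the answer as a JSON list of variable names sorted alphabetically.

Answer: ["e", "z"]

Working:
Per-block:
  B0 def {a,e,z} use ∅
  B1 def {u} use {e}
  B2 def {b} use ∅
  B3 def {k} use ∅
  B4 def {b} use {z}
  B5 def {b,e,z} use {e,z}
  B6 def {b,z} use {b}
  B7 def {a,e} use {e}
  B8 def {e,z} use {e,z}
  B9 def {a,u} use ∅

Liveness:
  B0 li=∅ lo={e,z}
  B1 li={e,z} lo={e,z}
  B2 li={e,z} lo={e,z}
  B3 li={e,z} lo={e,z}
  B4 li={e,z} lo={e,z}
  B5 li={e,z} lo={b,e}
  B6 li={b,e} lo={e,z}
  B7 li={e,z} lo={e,z}
  B8 li={e,z} lo=∅
  B9 li=∅ lo=∅

Interference:
  a↔{e,u,z}
  b↔{e,z}
  e↔{a,b,k,u,z}
  k↔{e,z}
  u↔{a,e,z}
  z↔{a,b,e,k,u}

N(k) = ["e", "z"]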